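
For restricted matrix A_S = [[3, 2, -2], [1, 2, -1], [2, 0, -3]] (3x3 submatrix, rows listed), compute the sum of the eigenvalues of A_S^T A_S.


Sum of eigenvalues of A_S^T A_S = trace(A_S^T A_S) = sum of squared column norms of A_S.
A_S^T A_S diagonal: [14, 8, 14].
trace = 14 + 8 + 14 = 36.

36


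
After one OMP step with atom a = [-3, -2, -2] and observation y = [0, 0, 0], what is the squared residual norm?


a^T a = 17.
a^T y = 0.
coeff = 0/17 = 0.
||r||^2 = 0.

0


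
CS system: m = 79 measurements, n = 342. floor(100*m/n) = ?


100*m/n = 100*79/342 ≈ 23.0994.
floor = 23.

23


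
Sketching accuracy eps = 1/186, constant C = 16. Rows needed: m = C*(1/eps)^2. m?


1/eps = 186.
(1/eps)^2 = 34596.
m = 16*34596 = 553536.

553536


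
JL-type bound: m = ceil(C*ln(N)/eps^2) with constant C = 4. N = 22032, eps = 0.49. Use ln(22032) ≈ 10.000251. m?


ln(22032) ≈ 10.000251.
eps^2 = 0.49^2 = 0.2401.
C*ln(N)/eps^2 ≈ 4*10.000251/0.2401 ≈ 166.6014.
m = ceil(166.6014) = 167.

167


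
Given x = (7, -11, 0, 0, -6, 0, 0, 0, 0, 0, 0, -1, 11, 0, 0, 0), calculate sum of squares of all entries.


Non-zero entries: [(0, 7), (1, -11), (4, -6), (11, -1), (12, 11)]
Squares: [49, 121, 36, 1, 121]
||x||_2^2 = sum = 328.

328


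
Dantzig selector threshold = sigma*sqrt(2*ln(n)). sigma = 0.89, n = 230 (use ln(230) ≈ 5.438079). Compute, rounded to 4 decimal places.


ln(230) ≈ 5.438079.
2*ln(n) ≈ 10.876158.
sqrt(2*ln(n)) ≈ sqrt(10.876158) ≈ 3.297902.
threshold ≈ 0.89*3.297902 = 2.93513278 ≈ 2.9351.

2.9351


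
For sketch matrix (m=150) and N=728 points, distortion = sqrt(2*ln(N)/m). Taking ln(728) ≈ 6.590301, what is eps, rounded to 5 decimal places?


ln(728) ≈ 6.590301.
2*ln(N)/m ≈ 2*6.590301/150 ≈ 0.08787068.
eps = sqrt(0.08787068) ≈ 0.2964299 ≈ 0.29643.

0.29643


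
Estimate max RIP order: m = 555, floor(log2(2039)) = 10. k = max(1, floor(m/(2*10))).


floor(log2(2039)) = 10.
2*10 = 20.
m/(2*floor(log2(n))) = 555/20 ≈ 27.75.
floor = 27.
k = max(1, 27) = 27.

27


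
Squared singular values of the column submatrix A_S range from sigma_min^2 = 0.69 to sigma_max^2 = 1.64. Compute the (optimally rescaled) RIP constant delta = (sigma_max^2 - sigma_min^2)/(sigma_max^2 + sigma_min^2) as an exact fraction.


lambda_max - lambda_min = 1.64 - 0.69 = 0.95.
lambda_max + lambda_min = 1.64 + 0.69 = 2.33.
delta = 0.95/2.33 = 95/233.

95/233


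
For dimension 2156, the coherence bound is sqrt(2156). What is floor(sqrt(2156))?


46^2 = 2116 <= 2156 < 2209 = 47^2, so 46 <= sqrt(2156) < 47.
floor(sqrt(2156)) = 46.

46


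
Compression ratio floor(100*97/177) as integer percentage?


100*m/n = 100*97/177 ≈ 54.8023.
floor = 54.

54


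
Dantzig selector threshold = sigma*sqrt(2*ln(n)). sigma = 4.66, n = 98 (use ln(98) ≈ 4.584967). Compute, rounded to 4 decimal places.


ln(98) ≈ 4.584967.
2*ln(n) ≈ 9.169934.
sqrt(2*ln(n)) ≈ sqrt(9.169934) ≈ 3.02819.
threshold ≈ 4.66*3.02819 = 14.1113654 ≈ 14.1114.

14.1114


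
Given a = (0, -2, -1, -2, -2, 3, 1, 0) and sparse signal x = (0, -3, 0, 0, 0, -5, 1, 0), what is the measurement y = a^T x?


Non-zero terms: ['-2*-3', '3*-5', '1*1']
Products: [6, -15, 1]
y = sum = -8.

-8


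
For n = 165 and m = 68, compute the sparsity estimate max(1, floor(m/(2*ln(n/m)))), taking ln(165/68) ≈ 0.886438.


n/m = 165/68.
ln(n/m) ≈ 0.886438.
2*ln(n/m) ≈ 1.772876.
m/(2*ln(n/m)) ≈ 68/1.772876 ≈ 38.3558.
floor = 38.
k_max = max(1, 38) = 38.

38


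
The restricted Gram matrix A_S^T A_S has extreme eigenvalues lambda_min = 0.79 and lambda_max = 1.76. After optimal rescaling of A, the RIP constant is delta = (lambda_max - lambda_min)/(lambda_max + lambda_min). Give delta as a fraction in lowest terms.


lambda_max - lambda_min = 1.76 - 0.79 = 0.97.
lambda_max + lambda_min = 1.76 + 0.79 = 2.55.
delta = 0.97/2.55 = 97/255.

97/255


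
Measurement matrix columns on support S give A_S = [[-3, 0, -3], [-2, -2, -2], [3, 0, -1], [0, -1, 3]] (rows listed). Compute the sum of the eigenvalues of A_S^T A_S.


Sum of eigenvalues of A_S^T A_S = trace(A_S^T A_S) = sum of squared column norms of A_S.
A_S^T A_S diagonal: [22, 5, 23].
trace = 22 + 5 + 23 = 50.

50


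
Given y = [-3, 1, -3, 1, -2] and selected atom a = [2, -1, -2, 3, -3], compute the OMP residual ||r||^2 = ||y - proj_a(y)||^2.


a^T a = 27.
a^T y = 8.
coeff = 8/27 = 8/27.
||r||^2 = 584/27.

584/27


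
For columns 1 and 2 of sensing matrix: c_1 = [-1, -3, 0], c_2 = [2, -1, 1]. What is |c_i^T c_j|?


Inner product: -1*2 + -3*-1 + 0*1
Products: [-2, 3, 0]
Sum = 1.
|dot| = 1.

1


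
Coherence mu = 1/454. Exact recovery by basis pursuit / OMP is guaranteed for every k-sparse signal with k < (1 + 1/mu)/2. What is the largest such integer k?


1/mu = 454.
1 + 1/mu = 455.
(1 + 1/mu)/2 = 227.5 is not an integer, so k_max = floor(227.5) = 227.

227


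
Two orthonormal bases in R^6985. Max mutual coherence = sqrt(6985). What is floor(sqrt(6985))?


83^2 = 6889 <= 6985 < 7056 = 84^2, so 83 <= sqrt(6985) < 84.
floor(sqrt(6985)) = 83.

83


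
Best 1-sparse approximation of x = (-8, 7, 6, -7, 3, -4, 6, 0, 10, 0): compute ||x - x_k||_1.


Sorted |x_i| descending: [10, 8, 7, 7, 6, 6, 4, 3, 0, 0]
Keep top 1: [10]
Tail entries: [8, 7, 7, 6, 6, 4, 3, 0, 0]
L1 error = sum of tail = 41.

41


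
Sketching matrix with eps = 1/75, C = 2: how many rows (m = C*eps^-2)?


1/eps = 75.
(1/eps)^2 = 5625.
m = 2*5625 = 11250.

11250


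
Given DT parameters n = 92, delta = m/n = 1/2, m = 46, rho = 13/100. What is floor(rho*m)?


m = 1/2*92 = 46.
rho = 13/100.
rho*m = 13/100*46 = 5.98.
k = floor(5.98) = 5.

5


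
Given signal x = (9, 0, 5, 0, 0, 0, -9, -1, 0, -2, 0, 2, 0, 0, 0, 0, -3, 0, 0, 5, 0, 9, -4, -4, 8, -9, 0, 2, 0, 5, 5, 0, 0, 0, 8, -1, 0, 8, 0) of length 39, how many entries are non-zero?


Non-zero positions: [0, 2, 6, 7, 9, 11, 16, 19, 21, 22, 23, 24, 25, 27, 29, 30, 34, 35, 37].
Sparsity = 19.

19


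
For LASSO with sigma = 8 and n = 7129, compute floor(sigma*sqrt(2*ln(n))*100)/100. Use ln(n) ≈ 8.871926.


ln(7129) ≈ 8.871926.
2*ln(n) ≈ 17.743852.
sqrt(2*ln(n)) ≈ sqrt(17.743852) ≈ 4.212345.
lambda ≈ 8*4.212345 = 33.69876.
floor(lambda*100)/100 = 33.69.

33.69


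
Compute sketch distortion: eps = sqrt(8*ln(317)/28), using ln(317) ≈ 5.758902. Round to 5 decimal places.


ln(317) ≈ 5.758902.
8*ln(N)/m ≈ 8*5.758902/28 ≈ 1.64540057.
eps = sqrt(1.64540057) ≈ 1.2827317 ≈ 1.28273.

1.28273


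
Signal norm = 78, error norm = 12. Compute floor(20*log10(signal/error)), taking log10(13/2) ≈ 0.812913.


||x||/||e|| = 78/12 = 13/2.
log10(13/2) ≈ 0.812913.
20*log10(||x||/||e||) ≈ 20*0.812913 = 16.25826.
floor(16.25826) = 16.

16


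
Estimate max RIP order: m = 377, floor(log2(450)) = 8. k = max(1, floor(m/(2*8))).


floor(log2(450)) = 8.
2*8 = 16.
m/(2*floor(log2(n))) = 377/16 ≈ 23.5625.
floor = 23.
k = max(1, 23) = 23.

23


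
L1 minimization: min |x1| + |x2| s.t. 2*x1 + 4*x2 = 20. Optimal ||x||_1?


Axis intercepts:
  x1 = 10, x2 = 0: L1 = 10
  x1 = 0, x2 = 5: L1 = 5
x* = (0, 5)
||x*||_1 = 5.

5


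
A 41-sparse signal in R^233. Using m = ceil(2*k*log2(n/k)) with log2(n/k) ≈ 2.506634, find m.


log2(n/k) = log2(233/41) ≈ 2.506634.
2*k*log2(n/k) ≈ 2*41*2.506634 = 205.543988.
m = ceil(205.543988) = 206.

206


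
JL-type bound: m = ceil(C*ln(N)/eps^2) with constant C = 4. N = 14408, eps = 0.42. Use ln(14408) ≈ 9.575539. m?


ln(14408) ≈ 9.575539.
eps^2 = 0.42^2 = 0.1764.
C*ln(N)/eps^2 ≈ 4*9.575539/0.1764 ≈ 217.1324.
m = ceil(217.1324) = 218.

218


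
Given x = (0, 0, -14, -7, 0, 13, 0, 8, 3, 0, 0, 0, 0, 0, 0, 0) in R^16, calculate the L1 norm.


Non-zero entries: [(2, -14), (3, -7), (5, 13), (7, 8), (8, 3)]
Absolute values: [14, 7, 13, 8, 3]
||x||_1 = sum = 45.

45


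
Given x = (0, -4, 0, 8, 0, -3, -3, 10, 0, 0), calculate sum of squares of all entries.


Non-zero entries: [(1, -4), (3, 8), (5, -3), (6, -3), (7, 10)]
Squares: [16, 64, 9, 9, 100]
||x||_2^2 = sum = 198.

198


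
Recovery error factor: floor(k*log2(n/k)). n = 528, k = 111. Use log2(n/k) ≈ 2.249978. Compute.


log2(n/k) = log2(528/111) ≈ 2.249978.
k*log2(n/k) ≈ 111*2.249978 = 249.747558.
floor(249.747558) = 249.

249


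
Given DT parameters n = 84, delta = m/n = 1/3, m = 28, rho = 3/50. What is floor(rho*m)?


m = 1/3*84 = 28.
rho = 3/50.
rho*m = 3/50*28 = 1.68.
k = floor(1.68) = 1.

1


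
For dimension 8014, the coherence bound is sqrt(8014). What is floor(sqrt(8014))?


89^2 = 7921 <= 8014 < 8100 = 90^2, so 89 <= sqrt(8014) < 90.
floor(sqrt(8014)) = 89.

89


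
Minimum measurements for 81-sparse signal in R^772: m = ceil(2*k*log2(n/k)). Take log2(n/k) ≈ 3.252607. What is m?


log2(n/k) = log2(772/81) ≈ 3.252607.
2*k*log2(n/k) ≈ 2*81*3.252607 = 526.922334.
m = ceil(526.922334) = 527.

527


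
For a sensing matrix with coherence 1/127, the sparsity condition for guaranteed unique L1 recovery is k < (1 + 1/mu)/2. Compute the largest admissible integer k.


1/mu = 127.
1 + 1/mu = 128.
(1 + 1/mu)/2 = 64 is an integer and the inequality is strict, so k_max = 64 - 1 = 63.

63


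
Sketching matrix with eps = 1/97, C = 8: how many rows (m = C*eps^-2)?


1/eps = 97.
(1/eps)^2 = 9409.
m = 8*9409 = 75272.

75272


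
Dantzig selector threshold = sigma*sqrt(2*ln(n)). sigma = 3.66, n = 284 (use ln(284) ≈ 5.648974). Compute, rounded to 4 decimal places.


ln(284) ≈ 5.648974.
2*ln(n) ≈ 11.297948.
sqrt(2*ln(n)) ≈ sqrt(11.297948) ≈ 3.361242.
threshold ≈ 3.66*3.361242 = 12.30214572 ≈ 12.3021.

12.3021


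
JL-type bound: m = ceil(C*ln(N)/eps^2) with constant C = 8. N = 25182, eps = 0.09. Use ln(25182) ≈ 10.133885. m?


ln(25182) ≈ 10.133885.
eps^2 = 0.09^2 = 0.0081.
C*ln(N)/eps^2 ≈ 8*10.133885/0.0081 ≈ 10008.7753.
m = ceil(10008.7753) = 10009.

10009


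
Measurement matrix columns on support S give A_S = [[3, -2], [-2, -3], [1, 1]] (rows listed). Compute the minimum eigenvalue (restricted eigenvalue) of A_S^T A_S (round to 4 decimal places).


A_S^T A_S = [[14, 1], [1, 14]].
trace = 28.
det = 195.
disc = trace^2 - 4*det = 784 - 4*195 = 4.
sqrt(4) = 2.
lam_min = (28 - 2)/2 = 13 = 13.0000.

13.0000


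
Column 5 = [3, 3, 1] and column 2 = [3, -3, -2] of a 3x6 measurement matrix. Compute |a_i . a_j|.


Inner product: 3*3 + 3*-3 + 1*-2
Products: [9, -9, -2]
Sum = -2.
|dot| = 2.

2


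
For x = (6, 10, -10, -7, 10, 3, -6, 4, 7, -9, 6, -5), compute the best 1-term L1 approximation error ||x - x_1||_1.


Sorted |x_i| descending: [10, 10, 10, 9, 7, 7, 6, 6, 6, 5, 4, 3]
Keep top 1: [10]
Tail entries: [10, 10, 9, 7, 7, 6, 6, 6, 5, 4, 3]
L1 error = sum of tail = 73.

73


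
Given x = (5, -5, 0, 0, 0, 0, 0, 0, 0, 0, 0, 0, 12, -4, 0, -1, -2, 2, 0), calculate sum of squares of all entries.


Non-zero entries: [(0, 5), (1, -5), (12, 12), (13, -4), (15, -1), (16, -2), (17, 2)]
Squares: [25, 25, 144, 16, 1, 4, 4]
||x||_2^2 = sum = 219.

219


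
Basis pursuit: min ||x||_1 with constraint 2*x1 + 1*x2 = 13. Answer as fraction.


Axis intercepts:
  x1 = 13/2, x2 = 0: L1 = 13/2
  x1 = 0, x2 = 13: L1 = 13
x* = (13/2, 0)
||x*||_1 = 13/2.

13/2


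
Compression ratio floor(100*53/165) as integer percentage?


100*m/n = 100*53/165 ≈ 32.1212.
floor = 32.

32


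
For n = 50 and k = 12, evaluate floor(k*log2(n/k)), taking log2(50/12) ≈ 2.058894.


log2(n/k) = log2(50/12) ≈ 2.058894.
k*log2(n/k) ≈ 12*2.058894 = 24.706728.
floor(24.706728) = 24.

24


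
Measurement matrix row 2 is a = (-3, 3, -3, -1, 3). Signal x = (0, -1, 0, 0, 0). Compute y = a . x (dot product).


Non-zero terms: ['3*-1']
Products: [-3]
y = sum = -3.

-3


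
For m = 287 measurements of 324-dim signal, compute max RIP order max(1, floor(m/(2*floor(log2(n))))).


floor(log2(324)) = 8.
2*8 = 16.
m/(2*floor(log2(n))) = 287/16 ≈ 17.9375.
floor = 17.
k = max(1, 17) = 17.

17


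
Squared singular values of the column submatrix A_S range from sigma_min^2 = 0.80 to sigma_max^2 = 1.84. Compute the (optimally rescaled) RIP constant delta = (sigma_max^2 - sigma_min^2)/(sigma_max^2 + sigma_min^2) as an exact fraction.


lambda_max - lambda_min = 1.84 - 0.80 = 1.04.
lambda_max + lambda_min = 1.84 + 0.80 = 2.64.
delta = 1.04/2.64 = 104/264 = 13/33.

13/33


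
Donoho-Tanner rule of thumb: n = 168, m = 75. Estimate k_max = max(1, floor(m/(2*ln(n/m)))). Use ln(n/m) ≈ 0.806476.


n/m = 168/75 = 56/25.
ln(n/m) ≈ 0.806476.
2*ln(n/m) ≈ 1.612952.
m/(2*ln(n/m)) ≈ 75/1.612952 ≈ 46.4986.
floor = 46.
k_max = max(1, 46) = 46.

46


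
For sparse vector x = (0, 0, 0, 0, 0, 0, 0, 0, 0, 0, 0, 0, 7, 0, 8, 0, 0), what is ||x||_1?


Non-zero entries: [(12, 7), (14, 8)]
Absolute values: [7, 8]
||x||_1 = sum = 15.

15


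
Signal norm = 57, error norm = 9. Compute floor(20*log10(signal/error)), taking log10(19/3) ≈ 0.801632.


||x||/||e|| = 57/9 = 19/3.
log10(19/3) ≈ 0.801632.
20*log10(||x||/||e||) ≈ 20*0.801632 = 16.03264.
floor(16.03264) = 16.

16


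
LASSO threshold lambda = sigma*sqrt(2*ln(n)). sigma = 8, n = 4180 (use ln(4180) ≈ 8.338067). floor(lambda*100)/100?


ln(4180) ≈ 8.338067.
2*ln(n) ≈ 16.676134.
sqrt(2*ln(n)) ≈ sqrt(16.676134) ≈ 4.083642.
lambda ≈ 8*4.083642 = 32.669136.
floor(lambda*100)/100 = 32.66.

32.66


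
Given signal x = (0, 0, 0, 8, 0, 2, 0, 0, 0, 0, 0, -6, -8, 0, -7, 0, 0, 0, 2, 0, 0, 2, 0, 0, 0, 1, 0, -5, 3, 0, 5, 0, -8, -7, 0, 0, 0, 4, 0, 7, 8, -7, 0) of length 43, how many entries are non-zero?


Non-zero positions: [3, 5, 11, 12, 14, 18, 21, 25, 27, 28, 30, 32, 33, 37, 39, 40, 41].
Sparsity = 17.

17


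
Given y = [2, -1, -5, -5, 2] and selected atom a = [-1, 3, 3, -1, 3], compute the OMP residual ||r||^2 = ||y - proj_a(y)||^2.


a^T a = 29.
a^T y = -9.
coeff = -9/29 = -9/29.
||r||^2 = 1630/29.

1630/29


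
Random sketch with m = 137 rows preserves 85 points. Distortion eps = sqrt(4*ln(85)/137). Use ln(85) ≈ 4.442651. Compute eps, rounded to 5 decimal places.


ln(85) ≈ 4.442651.
4*ln(N)/m ≈ 4*4.442651/137 ≈ 0.12971244.
eps = sqrt(0.12971244) ≈ 0.3601561 ≈ 0.36016.

0.36016


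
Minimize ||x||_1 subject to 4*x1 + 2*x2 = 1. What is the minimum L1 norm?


Axis intercepts:
  x1 = 1/4, x2 = 0: L1 = 1/4
  x1 = 0, x2 = 1/2: L1 = 1/2
x* = (1/4, 0)
||x*||_1 = 1/4.

1/4


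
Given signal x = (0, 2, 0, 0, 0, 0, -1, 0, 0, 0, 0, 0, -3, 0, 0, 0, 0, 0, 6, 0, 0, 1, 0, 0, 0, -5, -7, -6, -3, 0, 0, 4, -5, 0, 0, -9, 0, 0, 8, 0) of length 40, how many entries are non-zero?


Non-zero positions: [1, 6, 12, 18, 21, 25, 26, 27, 28, 31, 32, 35, 38].
Sparsity = 13.

13


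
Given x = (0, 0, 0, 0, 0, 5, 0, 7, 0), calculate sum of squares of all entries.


Non-zero entries: [(5, 5), (7, 7)]
Squares: [25, 49]
||x||_2^2 = sum = 74.

74


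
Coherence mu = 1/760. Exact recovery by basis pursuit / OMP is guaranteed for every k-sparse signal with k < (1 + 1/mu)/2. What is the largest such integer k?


1/mu = 760.
1 + 1/mu = 761.
(1 + 1/mu)/2 = 380.5 is not an integer, so k_max = floor(380.5) = 380.

380


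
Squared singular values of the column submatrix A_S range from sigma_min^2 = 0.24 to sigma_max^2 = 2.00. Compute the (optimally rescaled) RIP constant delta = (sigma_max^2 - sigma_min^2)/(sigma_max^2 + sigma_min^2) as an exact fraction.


lambda_max - lambda_min = 2.00 - 0.24 = 1.76.
lambda_max + lambda_min = 2.00 + 0.24 = 2.24.
delta = 1.76/2.24 = 176/224 = 11/14.

11/14


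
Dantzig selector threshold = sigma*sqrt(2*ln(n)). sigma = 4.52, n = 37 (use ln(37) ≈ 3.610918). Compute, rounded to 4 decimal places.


ln(37) ≈ 3.610918.
2*ln(n) ≈ 7.221836.
sqrt(2*ln(n)) ≈ sqrt(7.221836) ≈ 2.687347.
threshold ≈ 4.52*2.687347 = 12.14680844 ≈ 12.1468.

12.1468


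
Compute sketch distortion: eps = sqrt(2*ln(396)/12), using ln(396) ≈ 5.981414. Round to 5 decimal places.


ln(396) ≈ 5.981414.
2*ln(N)/m ≈ 2*5.981414/12 ≈ 0.99690233.
eps = sqrt(0.99690233) ≈ 0.99845 ≈ 0.99845.

0.99845


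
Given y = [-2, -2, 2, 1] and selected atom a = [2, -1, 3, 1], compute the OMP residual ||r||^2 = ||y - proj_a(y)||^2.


a^T a = 15.
a^T y = 5.
coeff = 5/15 = 1/3.
||r||^2 = 34/3.

34/3


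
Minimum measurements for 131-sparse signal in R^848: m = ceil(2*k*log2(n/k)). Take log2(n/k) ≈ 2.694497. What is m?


log2(n/k) = log2(848/131) ≈ 2.694497.
2*k*log2(n/k) ≈ 2*131*2.694497 = 705.958214.
m = ceil(705.958214) = 706.

706


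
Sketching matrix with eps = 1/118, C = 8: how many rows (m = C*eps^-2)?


1/eps = 118.
(1/eps)^2 = 13924.
m = 8*13924 = 111392.

111392


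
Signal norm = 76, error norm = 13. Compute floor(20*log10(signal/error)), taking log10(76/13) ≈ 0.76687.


||x||/||e|| = 76/13.
log10(76/13) ≈ 0.76687.
20*log10(||x||/||e||) ≈ 20*0.76687 = 15.3374.
floor(15.3374) = 15.

15


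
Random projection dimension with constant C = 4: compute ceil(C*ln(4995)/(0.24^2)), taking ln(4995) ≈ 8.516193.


ln(4995) ≈ 8.516193.
eps^2 = 0.24^2 = 0.0576.
C*ln(N)/eps^2 ≈ 4*8.516193/0.0576 ≈ 591.4023.
m = ceil(591.4023) = 592.

592


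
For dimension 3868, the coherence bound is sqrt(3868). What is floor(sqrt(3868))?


62^2 = 3844 <= 3868 < 3969 = 63^2, so 62 <= sqrt(3868) < 63.
floor(sqrt(3868)) = 62.

62


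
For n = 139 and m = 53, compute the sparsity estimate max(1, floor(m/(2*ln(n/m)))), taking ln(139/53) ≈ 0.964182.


n/m = 139/53.
ln(n/m) ≈ 0.964182.
2*ln(n/m) ≈ 1.928364.
m/(2*ln(n/m)) ≈ 53/1.928364 ≈ 27.4844.
floor = 27.
k_max = max(1, 27) = 27.

27


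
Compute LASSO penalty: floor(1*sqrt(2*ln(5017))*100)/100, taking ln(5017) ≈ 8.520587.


ln(5017) ≈ 8.520587.
2*ln(n) ≈ 17.041174.
sqrt(2*ln(n)) ≈ sqrt(17.041174) ≈ 4.128096.
lambda ≈ 1*4.128096 = 4.128096.
floor(lambda*100)/100 = 4.12.

4.12


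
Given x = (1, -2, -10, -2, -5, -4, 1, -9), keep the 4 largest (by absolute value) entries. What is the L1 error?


Sorted |x_i| descending: [10, 9, 5, 4, 2, 2, 1, 1]
Keep top 4: [10, 9, 5, 4]
Tail entries: [2, 2, 1, 1]
L1 error = sum of tail = 6.

6


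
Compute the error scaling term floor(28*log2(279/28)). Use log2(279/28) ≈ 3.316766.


log2(n/k) = log2(279/28) ≈ 3.316766.
k*log2(n/k) ≈ 28*3.316766 = 92.869448.
floor(92.869448) = 92.

92


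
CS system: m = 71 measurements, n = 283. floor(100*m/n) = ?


100*m/n = 100*71/283 ≈ 25.0883.
floor = 25.

25


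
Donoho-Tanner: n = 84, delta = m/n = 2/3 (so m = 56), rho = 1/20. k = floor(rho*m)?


m = 2/3*84 = 56.
rho = 1/20.
rho*m = 1/20*56 = 2.8.
k = floor(2.8) = 2.

2


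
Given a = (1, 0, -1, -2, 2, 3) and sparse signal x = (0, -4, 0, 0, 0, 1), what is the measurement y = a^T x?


Non-zero terms: ['0*-4', '3*1']
Products: [0, 3]
y = sum = 3.

3


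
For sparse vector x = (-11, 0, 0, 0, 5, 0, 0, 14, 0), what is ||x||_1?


Non-zero entries: [(0, -11), (4, 5), (7, 14)]
Absolute values: [11, 5, 14]
||x||_1 = sum = 30.

30


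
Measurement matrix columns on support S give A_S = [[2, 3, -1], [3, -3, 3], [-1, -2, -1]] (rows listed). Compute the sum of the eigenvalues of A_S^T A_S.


Sum of eigenvalues of A_S^T A_S = trace(A_S^T A_S) = sum of squared column norms of A_S.
A_S^T A_S diagonal: [14, 22, 11].
trace = 14 + 22 + 11 = 47.

47


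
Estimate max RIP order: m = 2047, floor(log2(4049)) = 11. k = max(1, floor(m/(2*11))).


floor(log2(4049)) = 11.
2*11 = 22.
m/(2*floor(log2(n))) = 2047/22 ≈ 93.0455.
floor = 93.
k = max(1, 93) = 93.

93


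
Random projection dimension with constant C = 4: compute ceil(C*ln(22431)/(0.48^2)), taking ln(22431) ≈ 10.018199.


ln(22431) ≈ 10.018199.
eps^2 = 0.48^2 = 0.2304.
C*ln(N)/eps^2 ≈ 4*10.018199/0.2304 ≈ 173.9271.
m = ceil(173.9271) = 174.

174


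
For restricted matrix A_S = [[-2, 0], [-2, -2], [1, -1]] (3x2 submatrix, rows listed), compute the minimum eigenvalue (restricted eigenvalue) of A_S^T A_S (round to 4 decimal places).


A_S^T A_S = [[9, 3], [3, 5]].
trace = 14.
det = 36.
disc = trace^2 - 4*det = 196 - 4*36 = 52.
sqrt(52) ≈ 7.211103.
lam_min = (14 - sqrt(52))/2 ≈ (14 - 7.211103)/2 = 3.3944485 ≈ 3.3944.

3.3944


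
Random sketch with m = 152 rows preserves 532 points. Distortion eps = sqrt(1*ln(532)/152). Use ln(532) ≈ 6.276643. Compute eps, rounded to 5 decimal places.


ln(532) ≈ 6.276643.
1*ln(N)/m ≈ 1*6.276643/152 ≈ 0.0412937.
eps = sqrt(0.0412937) ≈ 0.2032085 ≈ 0.20321.

0.20321


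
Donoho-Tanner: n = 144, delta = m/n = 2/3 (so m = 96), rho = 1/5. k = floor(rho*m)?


m = 2/3*144 = 96.
rho = 1/5.
rho*m = 1/5*96 = 19.2.
k = floor(19.2) = 19.

19


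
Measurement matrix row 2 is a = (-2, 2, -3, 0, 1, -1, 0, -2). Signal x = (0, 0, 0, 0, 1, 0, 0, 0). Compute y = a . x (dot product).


Non-zero terms: ['1*1']
Products: [1]
y = sum = 1.

1


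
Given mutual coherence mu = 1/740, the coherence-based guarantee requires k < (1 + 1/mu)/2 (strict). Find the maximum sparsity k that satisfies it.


1/mu = 740.
1 + 1/mu = 741.
(1 + 1/mu)/2 = 370.5 is not an integer, so k_max = floor(370.5) = 370.

370


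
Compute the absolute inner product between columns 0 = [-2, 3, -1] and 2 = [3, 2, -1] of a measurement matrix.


Inner product: -2*3 + 3*2 + -1*-1
Products: [-6, 6, 1]
Sum = 1.
|dot| = 1.

1


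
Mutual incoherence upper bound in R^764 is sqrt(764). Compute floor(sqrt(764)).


27^2 = 729 <= 764 < 784 = 28^2, so 27 <= sqrt(764) < 28.
floor(sqrt(764)) = 27.

27


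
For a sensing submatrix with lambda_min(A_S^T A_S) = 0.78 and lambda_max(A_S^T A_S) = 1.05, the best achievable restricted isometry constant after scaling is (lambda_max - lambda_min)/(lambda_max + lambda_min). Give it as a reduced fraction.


lambda_max - lambda_min = 1.05 - 0.78 = 0.27.
lambda_max + lambda_min = 1.05 + 0.78 = 1.83.
delta = 0.27/1.83 = 27/183 = 9/61.

9/61


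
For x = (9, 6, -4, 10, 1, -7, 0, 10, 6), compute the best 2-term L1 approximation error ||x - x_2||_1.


Sorted |x_i| descending: [10, 10, 9, 7, 6, 6, 4, 1, 0]
Keep top 2: [10, 10]
Tail entries: [9, 7, 6, 6, 4, 1, 0]
L1 error = sum of tail = 33.

33


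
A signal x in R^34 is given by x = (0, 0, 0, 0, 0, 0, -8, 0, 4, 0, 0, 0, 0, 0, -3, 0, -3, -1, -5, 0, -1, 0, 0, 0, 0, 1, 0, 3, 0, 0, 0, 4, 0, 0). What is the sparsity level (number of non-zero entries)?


Non-zero positions: [6, 8, 14, 16, 17, 18, 20, 25, 27, 31].
Sparsity = 10.

10


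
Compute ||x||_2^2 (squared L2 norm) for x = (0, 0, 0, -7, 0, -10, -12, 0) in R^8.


Non-zero entries: [(3, -7), (5, -10), (6, -12)]
Squares: [49, 100, 144]
||x||_2^2 = sum = 293.

293


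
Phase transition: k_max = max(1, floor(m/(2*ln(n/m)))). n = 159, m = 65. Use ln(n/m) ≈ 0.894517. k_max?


n/m = 159/65.
ln(n/m) ≈ 0.894517.
2*ln(n/m) ≈ 1.789034.
m/(2*ln(n/m)) ≈ 65/1.789034 ≈ 36.3325.
floor = 36.
k_max = max(1, 36) = 36.

36


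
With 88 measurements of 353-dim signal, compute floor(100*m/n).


100*m/n = 100*88/353 ≈ 24.9292.
floor = 24.

24


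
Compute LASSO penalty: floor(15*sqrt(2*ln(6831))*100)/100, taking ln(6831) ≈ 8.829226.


ln(6831) ≈ 8.829226.
2*ln(n) ≈ 17.658452.
sqrt(2*ln(n)) ≈ sqrt(17.658452) ≈ 4.202196.
lambda ≈ 15*4.202196 = 63.03294.
floor(lambda*100)/100 = 63.03.

63.03


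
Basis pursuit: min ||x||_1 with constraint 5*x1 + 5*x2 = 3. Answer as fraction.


Axis intercepts:
  x1 = 3/5, x2 = 0: L1 = 3/5
  x1 = 0, x2 = 3/5: L1 = 3/5
x* = (3/5, 0)
||x*||_1 = 3/5.

3/5


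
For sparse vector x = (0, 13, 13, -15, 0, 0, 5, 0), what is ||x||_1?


Non-zero entries: [(1, 13), (2, 13), (3, -15), (6, 5)]
Absolute values: [13, 13, 15, 5]
||x||_1 = sum = 46.

46


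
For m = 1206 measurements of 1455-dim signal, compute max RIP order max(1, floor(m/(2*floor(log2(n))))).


floor(log2(1455)) = 10.
2*10 = 20.
m/(2*floor(log2(n))) = 1206/20 ≈ 60.3.
floor = 60.
k = max(1, 60) = 60.

60


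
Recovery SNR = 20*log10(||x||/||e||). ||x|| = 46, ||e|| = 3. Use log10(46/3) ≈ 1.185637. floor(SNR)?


||x||/||e|| = 46/3.
log10(46/3) ≈ 1.185637.
20*log10(||x||/||e||) ≈ 20*1.185637 = 23.71274.
floor(23.71274) = 23.

23


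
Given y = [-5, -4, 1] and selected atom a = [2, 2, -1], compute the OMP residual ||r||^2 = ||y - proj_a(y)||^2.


a^T a = 9.
a^T y = -19.
coeff = -19/9 = -19/9.
||r||^2 = 17/9.

17/9


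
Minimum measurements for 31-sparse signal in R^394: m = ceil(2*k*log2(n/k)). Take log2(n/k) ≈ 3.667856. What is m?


log2(n/k) = log2(394/31) ≈ 3.667856.
2*k*log2(n/k) ≈ 2*31*3.667856 = 227.407072.
m = ceil(227.407072) = 228.

228


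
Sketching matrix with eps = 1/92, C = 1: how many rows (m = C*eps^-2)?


1/eps = 92.
(1/eps)^2 = 8464.
m = 1*8464 = 8464.

8464


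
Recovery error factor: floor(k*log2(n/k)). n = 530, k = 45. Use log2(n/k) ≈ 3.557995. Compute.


log2(n/k) = log2(530/45) ≈ 3.557995.
k*log2(n/k) ≈ 45*3.557995 = 160.109775.
floor(160.109775) = 160.

160


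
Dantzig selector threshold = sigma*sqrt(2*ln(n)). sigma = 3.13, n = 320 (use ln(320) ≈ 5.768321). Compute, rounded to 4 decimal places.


ln(320) ≈ 5.768321.
2*ln(n) ≈ 11.536642.
sqrt(2*ln(n)) ≈ sqrt(11.536642) ≈ 3.396563.
threshold ≈ 3.13*3.396563 = 10.63124219 ≈ 10.6312.

10.6312


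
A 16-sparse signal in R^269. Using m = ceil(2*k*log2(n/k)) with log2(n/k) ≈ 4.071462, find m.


log2(n/k) = log2(269/16) ≈ 4.071462.
2*k*log2(n/k) ≈ 2*16*4.071462 = 130.286784.
m = ceil(130.286784) = 131.

131


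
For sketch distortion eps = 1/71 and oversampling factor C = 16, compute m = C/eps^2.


1/eps = 71.
(1/eps)^2 = 5041.
m = 16*5041 = 80656.

80656


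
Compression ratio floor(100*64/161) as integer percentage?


100*m/n = 100*64/161 ≈ 39.7516.
floor = 39.

39


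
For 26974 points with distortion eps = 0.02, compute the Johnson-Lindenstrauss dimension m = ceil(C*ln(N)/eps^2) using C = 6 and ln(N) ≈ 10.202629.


ln(26974) ≈ 10.202629.
eps^2 = 0.02^2 = 0.0004.
C*ln(N)/eps^2 ≈ 6*10.202629/0.0004 ≈ 153039.435.
m = ceil(153039.435) = 153040.

153040


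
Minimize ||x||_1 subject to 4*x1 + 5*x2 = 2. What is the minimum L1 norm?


Axis intercepts:
  x1 = 1/2, x2 = 0: L1 = 1/2
  x1 = 0, x2 = 2/5: L1 = 2/5
x* = (0, 2/5)
||x*||_1 = 2/5.

2/5


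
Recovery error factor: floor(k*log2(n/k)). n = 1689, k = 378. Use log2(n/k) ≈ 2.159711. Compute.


log2(n/k) = log2(1689/378) ≈ 2.159711.
k*log2(n/k) ≈ 378*2.159711 = 816.370758.
floor(816.370758) = 816.

816


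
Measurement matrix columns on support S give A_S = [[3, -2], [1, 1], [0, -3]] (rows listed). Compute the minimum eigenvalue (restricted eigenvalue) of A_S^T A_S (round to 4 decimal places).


A_S^T A_S = [[10, -5], [-5, 14]].
trace = 24.
det = 115.
disc = trace^2 - 4*det = 576 - 4*115 = 116.
sqrt(116) ≈ 10.770330.
lam_min = (24 - sqrt(116))/2 ≈ (24 - 10.770330)/2 = 6.614835 ≈ 6.6148.

6.6148


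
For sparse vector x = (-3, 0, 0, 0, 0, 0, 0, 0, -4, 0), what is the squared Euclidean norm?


Non-zero entries: [(0, -3), (8, -4)]
Squares: [9, 16]
||x||_2^2 = sum = 25.

25


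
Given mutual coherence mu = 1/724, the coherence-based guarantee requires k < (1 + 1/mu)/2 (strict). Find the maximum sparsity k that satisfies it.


1/mu = 724.
1 + 1/mu = 725.
(1 + 1/mu)/2 = 362.5 is not an integer, so k_max = floor(362.5) = 362.

362


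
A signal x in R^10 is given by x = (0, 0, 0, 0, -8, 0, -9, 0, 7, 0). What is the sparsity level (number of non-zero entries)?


Non-zero positions: [4, 6, 8].
Sparsity = 3.

3


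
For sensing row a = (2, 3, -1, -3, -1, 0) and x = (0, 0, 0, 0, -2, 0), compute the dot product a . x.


Non-zero terms: ['-1*-2']
Products: [2]
y = sum = 2.

2


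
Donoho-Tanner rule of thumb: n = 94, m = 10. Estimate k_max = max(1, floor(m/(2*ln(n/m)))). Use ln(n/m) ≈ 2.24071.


n/m = 94/10 = 47/5.
ln(n/m) ≈ 2.24071.
2*ln(n/m) ≈ 4.48142.
m/(2*ln(n/m)) ≈ 10/4.48142 ≈ 2.2314.
floor = 2.
k_max = max(1, 2) = 2.

2


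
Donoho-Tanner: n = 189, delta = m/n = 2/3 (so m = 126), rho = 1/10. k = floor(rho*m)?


m = 2/3*189 = 126.
rho = 1/10.
rho*m = 1/10*126 = 12.6.
k = floor(12.6) = 12.

12


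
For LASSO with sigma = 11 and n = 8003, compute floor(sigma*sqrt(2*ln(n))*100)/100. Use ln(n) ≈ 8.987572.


ln(8003) ≈ 8.987572.
2*ln(n) ≈ 17.975144.
sqrt(2*ln(n)) ≈ sqrt(17.975144) ≈ 4.23971.
lambda ≈ 11*4.23971 = 46.63681.
floor(lambda*100)/100 = 46.63.

46.63


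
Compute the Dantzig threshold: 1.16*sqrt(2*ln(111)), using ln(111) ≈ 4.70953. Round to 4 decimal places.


ln(111) ≈ 4.70953.
2*ln(n) ≈ 9.41906.
sqrt(2*ln(n)) ≈ sqrt(9.41906) ≈ 3.069049.
threshold ≈ 1.16*3.069049 = 3.56009684 ≈ 3.5601.

3.5601


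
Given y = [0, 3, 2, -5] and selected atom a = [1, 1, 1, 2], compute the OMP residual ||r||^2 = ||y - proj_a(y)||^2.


a^T a = 7.
a^T y = -5.
coeff = -5/7 = -5/7.
||r||^2 = 241/7.

241/7


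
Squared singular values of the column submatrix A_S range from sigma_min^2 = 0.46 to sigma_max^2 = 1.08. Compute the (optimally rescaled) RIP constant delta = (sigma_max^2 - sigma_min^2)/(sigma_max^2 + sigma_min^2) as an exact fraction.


lambda_max - lambda_min = 1.08 - 0.46 = 0.62.
lambda_max + lambda_min = 1.08 + 0.46 = 1.54.
delta = 0.62/1.54 = 62/154 = 31/77.

31/77


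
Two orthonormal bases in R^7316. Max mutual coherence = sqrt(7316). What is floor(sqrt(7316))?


85^2 = 7225 <= 7316 < 7396 = 86^2, so 85 <= sqrt(7316) < 86.
floor(sqrt(7316)) = 85.

85


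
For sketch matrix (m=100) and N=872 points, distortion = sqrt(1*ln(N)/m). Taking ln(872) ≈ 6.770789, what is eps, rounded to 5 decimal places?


ln(872) ≈ 6.770789.
1*ln(N)/m ≈ 1*6.770789/100 ≈ 0.06770789.
eps = sqrt(0.06770789) ≈ 0.2602074 ≈ 0.26021.

0.26021


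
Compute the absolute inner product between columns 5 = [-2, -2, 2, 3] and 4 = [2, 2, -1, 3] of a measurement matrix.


Inner product: -2*2 + -2*2 + 2*-1 + 3*3
Products: [-4, -4, -2, 9]
Sum = -1.
|dot| = 1.

1


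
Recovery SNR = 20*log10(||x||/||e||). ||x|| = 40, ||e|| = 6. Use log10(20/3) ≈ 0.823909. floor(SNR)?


||x||/||e|| = 40/6 = 20/3.
log10(20/3) ≈ 0.823909.
20*log10(||x||/||e||) ≈ 20*0.823909 = 16.47818.
floor(16.47818) = 16.

16


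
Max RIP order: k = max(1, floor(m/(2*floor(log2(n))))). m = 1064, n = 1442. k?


floor(log2(1442)) = 10.
2*10 = 20.
m/(2*floor(log2(n))) = 1064/20 ≈ 53.2.
floor = 53.
k = max(1, 53) = 53.

53


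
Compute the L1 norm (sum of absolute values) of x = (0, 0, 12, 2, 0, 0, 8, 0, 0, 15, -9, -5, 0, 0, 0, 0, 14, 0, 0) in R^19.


Non-zero entries: [(2, 12), (3, 2), (6, 8), (9, 15), (10, -9), (11, -5), (16, 14)]
Absolute values: [12, 2, 8, 15, 9, 5, 14]
||x||_1 = sum = 65.

65


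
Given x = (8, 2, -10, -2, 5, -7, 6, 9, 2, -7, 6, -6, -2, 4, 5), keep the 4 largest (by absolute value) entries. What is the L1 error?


Sorted |x_i| descending: [10, 9, 8, 7, 7, 6, 6, 6, 5, 5, 4, 2, 2, 2, 2]
Keep top 4: [10, 9, 8, 7]
Tail entries: [7, 6, 6, 6, 5, 5, 4, 2, 2, 2, 2]
L1 error = sum of tail = 47.

47


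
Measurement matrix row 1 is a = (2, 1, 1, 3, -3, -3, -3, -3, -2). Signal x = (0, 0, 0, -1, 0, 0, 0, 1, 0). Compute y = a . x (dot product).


Non-zero terms: ['3*-1', '-3*1']
Products: [-3, -3]
y = sum = -6.

-6


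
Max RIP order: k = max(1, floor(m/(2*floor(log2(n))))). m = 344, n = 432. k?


floor(log2(432)) = 8.
2*8 = 16.
m/(2*floor(log2(n))) = 344/16 ≈ 21.5.
floor = 21.
k = max(1, 21) = 21.

21


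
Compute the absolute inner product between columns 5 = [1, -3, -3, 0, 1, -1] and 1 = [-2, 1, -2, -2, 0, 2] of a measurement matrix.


Inner product: 1*-2 + -3*1 + -3*-2 + 0*-2 + 1*0 + -1*2
Products: [-2, -3, 6, 0, 0, -2]
Sum = -1.
|dot| = 1.

1


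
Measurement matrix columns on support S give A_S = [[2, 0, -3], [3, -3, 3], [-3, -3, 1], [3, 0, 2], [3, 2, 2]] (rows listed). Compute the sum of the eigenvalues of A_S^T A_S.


Sum of eigenvalues of A_S^T A_S = trace(A_S^T A_S) = sum of squared column norms of A_S.
A_S^T A_S diagonal: [40, 22, 27].
trace = 40 + 22 + 27 = 89.

89


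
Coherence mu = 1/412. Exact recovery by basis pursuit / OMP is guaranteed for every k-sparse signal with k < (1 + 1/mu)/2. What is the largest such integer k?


1/mu = 412.
1 + 1/mu = 413.
(1 + 1/mu)/2 = 206.5 is not an integer, so k_max = floor(206.5) = 206.

206


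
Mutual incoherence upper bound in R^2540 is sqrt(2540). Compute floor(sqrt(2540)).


50^2 = 2500 <= 2540 < 2601 = 51^2, so 50 <= sqrt(2540) < 51.
floor(sqrt(2540)) = 50.

50


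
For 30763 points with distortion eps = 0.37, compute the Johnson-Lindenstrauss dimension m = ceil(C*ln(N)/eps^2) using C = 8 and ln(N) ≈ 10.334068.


ln(30763) ≈ 10.334068.
eps^2 = 0.37^2 = 0.1369.
C*ln(N)/eps^2 ≈ 8*10.334068/0.1369 ≈ 603.89.
m = ceil(603.89) = 604.

604


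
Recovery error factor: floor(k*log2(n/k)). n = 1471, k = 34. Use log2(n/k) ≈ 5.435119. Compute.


log2(n/k) = log2(1471/34) ≈ 5.435119.
k*log2(n/k) ≈ 34*5.435119 = 184.794046.
floor(184.794046) = 184.

184


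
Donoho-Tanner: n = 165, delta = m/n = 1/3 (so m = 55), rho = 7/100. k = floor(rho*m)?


m = 1/3*165 = 55.
rho = 7/100.
rho*m = 7/100*55 = 3.85.
k = floor(3.85) = 3.

3


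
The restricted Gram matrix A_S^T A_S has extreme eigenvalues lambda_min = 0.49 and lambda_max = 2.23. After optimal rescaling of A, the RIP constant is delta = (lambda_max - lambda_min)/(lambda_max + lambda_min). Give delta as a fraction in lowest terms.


lambda_max - lambda_min = 2.23 - 0.49 = 1.74.
lambda_max + lambda_min = 2.23 + 0.49 = 2.72.
delta = 1.74/2.72 = 174/272 = 87/136.

87/136


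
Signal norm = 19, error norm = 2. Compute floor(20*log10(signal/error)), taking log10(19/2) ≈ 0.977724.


||x||/||e|| = 19/2.
log10(19/2) ≈ 0.977724.
20*log10(||x||/||e||) ≈ 20*0.977724 = 19.55448.
floor(19.55448) = 19.

19


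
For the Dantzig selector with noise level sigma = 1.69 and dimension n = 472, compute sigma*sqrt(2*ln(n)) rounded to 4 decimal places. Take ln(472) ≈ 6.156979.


ln(472) ≈ 6.156979.
2*ln(n) ≈ 12.313958.
sqrt(2*ln(n)) ≈ sqrt(12.313958) ≈ 3.509125.
threshold ≈ 1.69*3.509125 = 5.93042125 ≈ 5.9304.

5.9304


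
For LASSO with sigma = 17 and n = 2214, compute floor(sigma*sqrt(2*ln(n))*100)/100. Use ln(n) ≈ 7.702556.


ln(2214) ≈ 7.702556.
2*ln(n) ≈ 15.405112.
sqrt(2*ln(n)) ≈ sqrt(15.405112) ≈ 3.924935.
lambda ≈ 17*3.924935 = 66.723895.
floor(lambda*100)/100 = 66.72.

66.72


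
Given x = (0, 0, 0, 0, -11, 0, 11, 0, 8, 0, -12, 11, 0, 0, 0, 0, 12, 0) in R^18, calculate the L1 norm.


Non-zero entries: [(4, -11), (6, 11), (8, 8), (10, -12), (11, 11), (16, 12)]
Absolute values: [11, 11, 8, 12, 11, 12]
||x||_1 = sum = 65.

65


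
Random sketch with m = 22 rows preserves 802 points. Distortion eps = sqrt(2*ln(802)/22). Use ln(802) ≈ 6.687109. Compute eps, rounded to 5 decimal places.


ln(802) ≈ 6.687109.
2*ln(N)/m ≈ 2*6.687109/22 ≈ 0.607919.
eps = sqrt(0.607919) ≈ 0.7796916 ≈ 0.77969.

0.77969


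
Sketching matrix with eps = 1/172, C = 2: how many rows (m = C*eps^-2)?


1/eps = 172.
(1/eps)^2 = 29584.
m = 2*29584 = 59168.

59168


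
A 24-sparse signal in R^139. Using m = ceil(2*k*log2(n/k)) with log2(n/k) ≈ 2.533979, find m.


log2(n/k) = log2(139/24) ≈ 2.533979.
2*k*log2(n/k) ≈ 2*24*2.533979 = 121.630992.
m = ceil(121.630992) = 122.

122


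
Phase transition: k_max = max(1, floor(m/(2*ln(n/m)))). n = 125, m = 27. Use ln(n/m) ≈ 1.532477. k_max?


n/m = 125/27.
ln(n/m) ≈ 1.532477.
2*ln(n/m) ≈ 3.064954.
m/(2*ln(n/m)) ≈ 27/3.064954 ≈ 8.8093.
floor = 8.
k_max = max(1, 8) = 8.

8


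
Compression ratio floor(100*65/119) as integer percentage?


100*m/n = 100*65/119 ≈ 54.6218.
floor = 54.

54


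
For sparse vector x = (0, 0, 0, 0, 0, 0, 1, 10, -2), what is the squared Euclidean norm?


Non-zero entries: [(6, 1), (7, 10), (8, -2)]
Squares: [1, 100, 4]
||x||_2^2 = sum = 105.

105


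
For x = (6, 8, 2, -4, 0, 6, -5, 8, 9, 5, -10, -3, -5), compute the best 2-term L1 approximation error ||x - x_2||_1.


Sorted |x_i| descending: [10, 9, 8, 8, 6, 6, 5, 5, 5, 4, 3, 2, 0]
Keep top 2: [10, 9]
Tail entries: [8, 8, 6, 6, 5, 5, 5, 4, 3, 2, 0]
L1 error = sum of tail = 52.

52


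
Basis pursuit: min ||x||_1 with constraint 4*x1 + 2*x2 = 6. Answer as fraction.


Axis intercepts:
  x1 = 3/2, x2 = 0: L1 = 3/2
  x1 = 0, x2 = 3: L1 = 3
x* = (3/2, 0)
||x*||_1 = 3/2.

3/2


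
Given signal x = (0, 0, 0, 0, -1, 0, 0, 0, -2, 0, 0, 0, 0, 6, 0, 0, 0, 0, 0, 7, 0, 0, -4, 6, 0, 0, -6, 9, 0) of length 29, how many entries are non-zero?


Non-zero positions: [4, 8, 13, 19, 22, 23, 26, 27].
Sparsity = 8.

8


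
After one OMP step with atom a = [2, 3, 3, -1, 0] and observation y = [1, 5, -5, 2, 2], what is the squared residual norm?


a^T a = 23.
a^T y = 0.
coeff = 0/23 = 0.
||r||^2 = 59.

59


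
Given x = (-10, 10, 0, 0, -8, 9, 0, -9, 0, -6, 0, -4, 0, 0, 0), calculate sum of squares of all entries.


Non-zero entries: [(0, -10), (1, 10), (4, -8), (5, 9), (7, -9), (9, -6), (11, -4)]
Squares: [100, 100, 64, 81, 81, 36, 16]
||x||_2^2 = sum = 478.

478


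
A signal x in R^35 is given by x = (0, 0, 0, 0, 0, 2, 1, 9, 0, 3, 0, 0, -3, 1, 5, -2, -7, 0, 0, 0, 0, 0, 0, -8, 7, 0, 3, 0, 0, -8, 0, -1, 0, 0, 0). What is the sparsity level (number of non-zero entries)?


Non-zero positions: [5, 6, 7, 9, 12, 13, 14, 15, 16, 23, 24, 26, 29, 31].
Sparsity = 14.

14


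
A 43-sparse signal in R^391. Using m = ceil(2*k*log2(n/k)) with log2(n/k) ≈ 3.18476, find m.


log2(n/k) = log2(391/43) ≈ 3.18476.
2*k*log2(n/k) ≈ 2*43*3.18476 = 273.88936.
m = ceil(273.88936) = 274.

274


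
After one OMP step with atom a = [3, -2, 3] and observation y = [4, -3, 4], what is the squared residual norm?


a^T a = 22.
a^T y = 30.
coeff = 30/22 = 15/11.
||r||^2 = 1/11.

1/11


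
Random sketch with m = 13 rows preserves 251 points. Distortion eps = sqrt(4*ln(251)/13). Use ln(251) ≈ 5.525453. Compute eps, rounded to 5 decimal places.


ln(251) ≈ 5.525453.
4*ln(N)/m ≈ 4*5.525453/13 ≈ 1.70013938.
eps = sqrt(1.70013938) ≈ 1.3038939 ≈ 1.30389.

1.30389


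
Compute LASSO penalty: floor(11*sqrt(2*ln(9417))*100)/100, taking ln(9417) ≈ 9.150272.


ln(9417) ≈ 9.150272.
2*ln(n) ≈ 18.300544.
sqrt(2*ln(n)) ≈ sqrt(18.300544) ≈ 4.277914.
lambda ≈ 11*4.277914 = 47.057054.
floor(lambda*100)/100 = 47.05.

47.05


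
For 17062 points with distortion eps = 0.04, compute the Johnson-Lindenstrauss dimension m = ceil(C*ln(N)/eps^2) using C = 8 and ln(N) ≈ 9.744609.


ln(17062) ≈ 9.744609.
eps^2 = 0.04^2 = 0.0016.
C*ln(N)/eps^2 ≈ 8*9.744609/0.0016 ≈ 48723.045.
m = ceil(48723.045) = 48724.

48724


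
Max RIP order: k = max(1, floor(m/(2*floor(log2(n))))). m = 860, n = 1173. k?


floor(log2(1173)) = 10.
2*10 = 20.
m/(2*floor(log2(n))) = 860/20 ≈ 43.0.
floor = 43.
k = max(1, 43) = 43.

43


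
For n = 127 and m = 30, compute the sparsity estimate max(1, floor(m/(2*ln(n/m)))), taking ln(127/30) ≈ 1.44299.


n/m = 127/30.
ln(n/m) ≈ 1.44299.
2*ln(n/m) ≈ 2.88598.
m/(2*ln(n/m)) ≈ 30/2.88598 ≈ 10.3951.
floor = 10.
k_max = max(1, 10) = 10.

10


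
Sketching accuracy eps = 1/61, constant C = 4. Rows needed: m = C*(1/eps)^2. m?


1/eps = 61.
(1/eps)^2 = 3721.
m = 4*3721 = 14884.

14884


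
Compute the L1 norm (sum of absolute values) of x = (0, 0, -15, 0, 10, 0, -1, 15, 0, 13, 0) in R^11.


Non-zero entries: [(2, -15), (4, 10), (6, -1), (7, 15), (9, 13)]
Absolute values: [15, 10, 1, 15, 13]
||x||_1 = sum = 54.

54


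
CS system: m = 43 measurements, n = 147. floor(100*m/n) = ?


100*m/n = 100*43/147 ≈ 29.2517.
floor = 29.

29
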